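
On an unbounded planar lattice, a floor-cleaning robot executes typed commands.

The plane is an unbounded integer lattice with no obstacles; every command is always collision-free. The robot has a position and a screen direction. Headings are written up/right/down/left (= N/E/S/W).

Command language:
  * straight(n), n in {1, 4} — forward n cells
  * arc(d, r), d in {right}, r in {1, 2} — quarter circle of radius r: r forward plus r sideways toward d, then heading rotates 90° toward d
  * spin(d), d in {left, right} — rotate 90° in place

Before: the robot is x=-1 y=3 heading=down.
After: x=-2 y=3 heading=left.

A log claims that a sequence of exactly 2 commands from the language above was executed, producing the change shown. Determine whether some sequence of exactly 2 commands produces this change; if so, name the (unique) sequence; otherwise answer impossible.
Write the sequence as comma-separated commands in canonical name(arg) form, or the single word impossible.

key: order matters: swapping spin(right) and straight(1) lands elsewhere
start: x=-1 y=3 heading=down
[1] after spin(right): x=-1 y=3 heading=left
[2] after straight(1): x=-2 y=3 heading=left
no other 2-command option fits: unique.

spin(right), straight(1)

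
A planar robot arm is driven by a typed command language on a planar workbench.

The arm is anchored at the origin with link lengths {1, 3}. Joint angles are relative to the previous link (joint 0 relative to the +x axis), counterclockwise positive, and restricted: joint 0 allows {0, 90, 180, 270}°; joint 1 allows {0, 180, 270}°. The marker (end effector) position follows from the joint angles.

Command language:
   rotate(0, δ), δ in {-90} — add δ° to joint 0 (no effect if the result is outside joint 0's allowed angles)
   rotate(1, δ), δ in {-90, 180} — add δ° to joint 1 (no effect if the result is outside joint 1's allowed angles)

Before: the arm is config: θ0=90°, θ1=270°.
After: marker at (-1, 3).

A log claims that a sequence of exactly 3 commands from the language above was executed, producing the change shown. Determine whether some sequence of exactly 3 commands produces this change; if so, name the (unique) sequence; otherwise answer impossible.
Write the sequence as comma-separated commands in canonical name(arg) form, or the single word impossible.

initial: config: θ0=90°, θ1=270°
step 1 (rotate(0, -90)): config: θ0=0°, θ1=270°
step 2 (rotate(0, -90)): config: θ0=270°, θ1=270°
step 3 (rotate(0, -90)): config: θ0=180°, θ1=270°
all 27 alternatives checked — unique.

rotate(0, -90), rotate(0, -90), rotate(0, -90)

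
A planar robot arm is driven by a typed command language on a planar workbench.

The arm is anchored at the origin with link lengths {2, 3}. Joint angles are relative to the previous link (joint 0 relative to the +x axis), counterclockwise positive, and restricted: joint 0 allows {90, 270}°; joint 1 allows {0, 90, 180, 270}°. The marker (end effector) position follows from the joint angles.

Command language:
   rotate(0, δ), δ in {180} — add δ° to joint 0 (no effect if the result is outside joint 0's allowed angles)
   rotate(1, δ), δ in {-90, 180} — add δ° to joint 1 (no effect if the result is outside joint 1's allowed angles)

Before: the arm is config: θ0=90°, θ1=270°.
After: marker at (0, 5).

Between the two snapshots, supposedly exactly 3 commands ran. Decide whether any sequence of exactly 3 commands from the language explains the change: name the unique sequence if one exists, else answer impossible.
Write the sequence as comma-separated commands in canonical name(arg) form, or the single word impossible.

rotate(1, -90), rotate(1, -90), rotate(1, -90)

from: config: θ0=90°, θ1=270°
t=1 rotate(1, -90) ⇒ config: θ0=90°, θ1=180°
t=2 rotate(1, -90) ⇒ config: θ0=90°, θ1=90°
t=3 rotate(1, -90) ⇒ config: θ0=90°, θ1=0°
all 27 alternatives checked — unique.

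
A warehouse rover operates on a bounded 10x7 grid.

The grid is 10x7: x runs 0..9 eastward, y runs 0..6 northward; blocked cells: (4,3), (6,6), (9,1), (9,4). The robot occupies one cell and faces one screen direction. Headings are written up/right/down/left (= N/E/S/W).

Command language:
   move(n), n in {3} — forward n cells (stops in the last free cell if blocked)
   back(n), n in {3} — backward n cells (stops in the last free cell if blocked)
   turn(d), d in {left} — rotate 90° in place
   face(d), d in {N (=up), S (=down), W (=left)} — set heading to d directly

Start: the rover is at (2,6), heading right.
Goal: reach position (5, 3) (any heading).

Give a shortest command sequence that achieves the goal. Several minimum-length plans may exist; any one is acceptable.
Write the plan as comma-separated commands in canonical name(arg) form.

move(3), turn(left), back(3)

initial: at (2,6), heading right
1. move(3) → at (5,6), heading right
2. turn(left) → at (5,6), heading up
3. back(3) → at (5,3), heading up
nothing shorter than 3 reaches the goal.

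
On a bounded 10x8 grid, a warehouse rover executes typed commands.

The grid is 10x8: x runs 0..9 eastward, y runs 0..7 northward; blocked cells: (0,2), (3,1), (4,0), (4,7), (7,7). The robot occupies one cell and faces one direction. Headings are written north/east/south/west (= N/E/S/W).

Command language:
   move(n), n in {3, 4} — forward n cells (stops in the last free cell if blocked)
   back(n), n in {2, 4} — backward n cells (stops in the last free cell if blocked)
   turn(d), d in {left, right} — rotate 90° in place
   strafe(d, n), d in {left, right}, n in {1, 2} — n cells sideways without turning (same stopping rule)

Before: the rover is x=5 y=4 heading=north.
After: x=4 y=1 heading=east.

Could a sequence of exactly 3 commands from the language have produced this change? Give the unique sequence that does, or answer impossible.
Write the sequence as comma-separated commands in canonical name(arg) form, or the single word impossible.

strafe(left, 1), back(4), turn(right)

key: cell and facing (now E) both changed — the 3 commands mix motion and turning
t0: x=5 y=4 heading=north
1. strafe(left, 1) → x=4 y=4 heading=north
2. back(4) → x=4 y=1 heading=north
3. turn(right) → x=4 y=1 heading=east
uniquely the one of 1000 3-step routes that fits.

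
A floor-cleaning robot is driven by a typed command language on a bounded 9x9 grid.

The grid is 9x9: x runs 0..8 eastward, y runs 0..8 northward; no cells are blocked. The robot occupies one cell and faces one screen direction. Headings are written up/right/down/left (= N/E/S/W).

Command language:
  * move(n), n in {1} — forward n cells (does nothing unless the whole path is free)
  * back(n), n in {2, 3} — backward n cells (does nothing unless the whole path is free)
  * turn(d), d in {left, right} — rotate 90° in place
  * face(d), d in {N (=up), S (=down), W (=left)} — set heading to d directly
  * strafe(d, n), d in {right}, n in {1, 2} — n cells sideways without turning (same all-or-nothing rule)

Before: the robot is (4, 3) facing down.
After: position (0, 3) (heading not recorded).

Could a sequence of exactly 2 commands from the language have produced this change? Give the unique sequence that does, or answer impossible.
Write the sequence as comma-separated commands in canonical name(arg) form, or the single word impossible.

strafe(right, 2), strafe(right, 2)

t0: (4, 3) facing down
step 1 (strafe(right, 2)): (2, 3) facing down
step 2 (strafe(right, 2)): (0, 3) facing down
no other 2-command option fits: unique.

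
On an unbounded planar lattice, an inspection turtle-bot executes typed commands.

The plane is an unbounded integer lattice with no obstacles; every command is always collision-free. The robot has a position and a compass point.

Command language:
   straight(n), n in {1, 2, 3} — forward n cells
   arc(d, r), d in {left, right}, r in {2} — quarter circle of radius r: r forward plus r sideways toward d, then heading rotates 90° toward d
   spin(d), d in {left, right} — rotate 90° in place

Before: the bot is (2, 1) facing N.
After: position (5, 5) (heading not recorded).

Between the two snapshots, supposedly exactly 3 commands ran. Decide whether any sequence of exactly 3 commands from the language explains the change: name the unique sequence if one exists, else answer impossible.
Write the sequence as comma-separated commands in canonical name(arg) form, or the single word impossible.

straight(2), arc(right, 2), straight(1)

key: order matters: swapping straight(2) and straight(1) lands elsewhere
from: (2, 1) facing N
t=1 straight(2) ⇒ (2, 3) facing N
t=2 arc(right, 2) ⇒ (4, 5) facing E
t=3 straight(1) ⇒ (5, 5) facing E
no rival 3-sequence matches.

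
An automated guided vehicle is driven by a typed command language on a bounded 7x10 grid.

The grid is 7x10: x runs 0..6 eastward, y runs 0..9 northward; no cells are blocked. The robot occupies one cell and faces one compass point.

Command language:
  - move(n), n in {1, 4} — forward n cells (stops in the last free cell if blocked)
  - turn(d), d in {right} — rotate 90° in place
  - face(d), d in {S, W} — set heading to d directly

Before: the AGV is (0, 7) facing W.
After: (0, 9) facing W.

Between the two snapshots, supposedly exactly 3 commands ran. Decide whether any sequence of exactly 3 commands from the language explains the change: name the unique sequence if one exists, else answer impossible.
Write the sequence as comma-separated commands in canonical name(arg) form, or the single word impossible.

key: still facing W at the end — net rotation zero over 3 steps
t0: (0, 7) facing W
[1] after turn(right): (0, 7) facing N
[2] after move(4): (0, 9) facing N
[3] after face(W): (0, 9) facing W
no rival 3-sequence matches.

turn(right), move(4), face(W)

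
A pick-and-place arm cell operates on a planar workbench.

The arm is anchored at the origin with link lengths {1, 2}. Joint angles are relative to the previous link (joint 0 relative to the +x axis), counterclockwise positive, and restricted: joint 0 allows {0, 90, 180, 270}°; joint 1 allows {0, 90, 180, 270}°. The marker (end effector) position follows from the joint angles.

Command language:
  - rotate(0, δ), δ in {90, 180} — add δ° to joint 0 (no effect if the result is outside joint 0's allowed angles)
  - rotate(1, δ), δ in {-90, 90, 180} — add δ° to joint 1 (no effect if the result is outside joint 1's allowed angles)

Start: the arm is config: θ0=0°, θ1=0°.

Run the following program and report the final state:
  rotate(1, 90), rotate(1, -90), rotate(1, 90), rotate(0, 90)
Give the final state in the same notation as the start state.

t0: config: θ0=0°, θ1=0°
t=1 rotate(1, 90) ⇒ config: θ0=0°, θ1=90°
t=2 rotate(1, -90) ⇒ config: θ0=0°, θ1=0°
t=3 rotate(1, 90) ⇒ config: θ0=0°, θ1=90°
t=4 rotate(0, 90) ⇒ config: θ0=90°, θ1=90°

config: θ0=90°, θ1=90°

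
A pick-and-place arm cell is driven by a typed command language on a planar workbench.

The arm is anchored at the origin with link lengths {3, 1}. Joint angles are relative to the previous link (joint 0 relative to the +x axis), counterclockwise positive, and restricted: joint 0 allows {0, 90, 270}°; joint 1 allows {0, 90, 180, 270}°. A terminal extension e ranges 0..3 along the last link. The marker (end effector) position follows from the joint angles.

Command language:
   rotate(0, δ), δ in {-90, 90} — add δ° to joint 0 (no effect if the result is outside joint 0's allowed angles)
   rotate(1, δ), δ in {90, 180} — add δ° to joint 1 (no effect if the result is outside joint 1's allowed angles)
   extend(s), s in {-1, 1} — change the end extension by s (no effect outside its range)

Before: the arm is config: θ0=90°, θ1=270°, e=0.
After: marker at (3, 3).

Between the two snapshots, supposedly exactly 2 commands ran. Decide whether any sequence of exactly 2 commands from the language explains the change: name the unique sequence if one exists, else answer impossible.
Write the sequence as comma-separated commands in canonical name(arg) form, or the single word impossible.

t0: config: θ0=90°, θ1=270°, e=0
step 1 (extend(1)): config: θ0=90°, θ1=270°, e=1
step 2 (extend(1)): config: θ0=90°, θ1=270°, e=2
no rival 2-sequence matches.

extend(1), extend(1)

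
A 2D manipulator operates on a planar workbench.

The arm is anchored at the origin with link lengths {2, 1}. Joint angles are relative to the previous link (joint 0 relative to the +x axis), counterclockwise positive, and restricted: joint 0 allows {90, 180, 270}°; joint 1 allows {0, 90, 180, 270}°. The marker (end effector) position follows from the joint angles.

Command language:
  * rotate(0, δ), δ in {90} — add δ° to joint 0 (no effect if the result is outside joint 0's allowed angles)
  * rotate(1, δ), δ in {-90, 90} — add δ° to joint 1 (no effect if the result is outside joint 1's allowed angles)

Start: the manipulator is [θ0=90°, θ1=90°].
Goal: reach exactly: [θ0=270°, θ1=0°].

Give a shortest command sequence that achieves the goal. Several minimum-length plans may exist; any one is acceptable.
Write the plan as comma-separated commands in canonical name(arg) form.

from: [θ0=90°, θ1=90°]
[1] after rotate(1, -90): [θ0=90°, θ1=0°]
[2] after rotate(0, 90): [θ0=180°, θ1=0°]
[3] after rotate(0, 90): [θ0=270°, θ1=0°]
shorter routes all fall short; 3 is best.

rotate(1, -90), rotate(0, 90), rotate(0, 90)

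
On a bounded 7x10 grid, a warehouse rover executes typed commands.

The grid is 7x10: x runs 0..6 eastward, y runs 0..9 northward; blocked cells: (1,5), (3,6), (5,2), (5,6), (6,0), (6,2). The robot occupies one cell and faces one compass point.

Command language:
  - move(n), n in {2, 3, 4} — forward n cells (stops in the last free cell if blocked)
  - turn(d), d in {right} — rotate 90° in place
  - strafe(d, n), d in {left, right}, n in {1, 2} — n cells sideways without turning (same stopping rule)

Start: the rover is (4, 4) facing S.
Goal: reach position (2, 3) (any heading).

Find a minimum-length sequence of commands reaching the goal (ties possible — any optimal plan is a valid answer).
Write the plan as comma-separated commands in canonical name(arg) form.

start: (4, 4) facing S
t=1 turn(right) ⇒ (4, 4) facing W
t=2 strafe(left, 1) ⇒ (4, 3) facing W
t=3 move(2) ⇒ (2, 3) facing W
no 2-step plan works, so 3 is optimal.

turn(right), strafe(left, 1), move(2)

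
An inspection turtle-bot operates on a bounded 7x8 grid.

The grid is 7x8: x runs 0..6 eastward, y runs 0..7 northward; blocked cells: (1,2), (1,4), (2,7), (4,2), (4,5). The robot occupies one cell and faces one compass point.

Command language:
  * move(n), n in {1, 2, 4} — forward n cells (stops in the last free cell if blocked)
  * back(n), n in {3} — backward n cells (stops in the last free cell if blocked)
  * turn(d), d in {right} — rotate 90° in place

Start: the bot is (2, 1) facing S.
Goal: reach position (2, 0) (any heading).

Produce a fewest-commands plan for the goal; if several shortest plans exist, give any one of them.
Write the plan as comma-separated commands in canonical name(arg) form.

t0: (2, 1) facing S
[1] after move(2): (2, 0) facing S
minimal: 1 command(s), checked below 1.

move(2)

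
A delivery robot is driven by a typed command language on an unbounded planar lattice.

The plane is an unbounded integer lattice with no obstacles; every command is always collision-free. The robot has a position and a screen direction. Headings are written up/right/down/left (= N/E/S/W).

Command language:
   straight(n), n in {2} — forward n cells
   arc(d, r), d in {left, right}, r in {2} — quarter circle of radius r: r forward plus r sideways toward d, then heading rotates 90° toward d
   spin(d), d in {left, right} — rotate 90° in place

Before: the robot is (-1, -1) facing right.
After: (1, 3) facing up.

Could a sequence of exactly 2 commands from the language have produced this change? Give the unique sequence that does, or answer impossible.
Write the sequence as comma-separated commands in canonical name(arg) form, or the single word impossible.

key: position moved to (1,3) AND the heading swung to N — translation plus rotation needed
initial: (-1, -1) facing right
1. arc(left, 2) → (1, 1) facing up
2. straight(2) → (1, 3) facing up
all 25 alternatives checked — unique.

arc(left, 2), straight(2)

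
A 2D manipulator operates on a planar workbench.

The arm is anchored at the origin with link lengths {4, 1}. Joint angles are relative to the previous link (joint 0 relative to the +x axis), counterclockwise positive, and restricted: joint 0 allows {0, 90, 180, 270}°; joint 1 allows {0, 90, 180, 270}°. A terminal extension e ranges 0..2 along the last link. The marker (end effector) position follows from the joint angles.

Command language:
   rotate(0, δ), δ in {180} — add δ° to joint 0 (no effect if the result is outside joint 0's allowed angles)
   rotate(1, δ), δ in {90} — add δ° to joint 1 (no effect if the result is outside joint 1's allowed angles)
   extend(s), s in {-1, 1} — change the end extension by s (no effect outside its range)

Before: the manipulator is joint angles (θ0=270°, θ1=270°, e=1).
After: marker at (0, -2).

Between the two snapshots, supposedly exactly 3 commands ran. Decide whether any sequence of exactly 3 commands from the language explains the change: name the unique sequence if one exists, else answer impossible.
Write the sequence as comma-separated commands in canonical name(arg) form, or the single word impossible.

rotate(1, 90), rotate(1, 90), rotate(1, 90)

begin: joint angles (θ0=270°, θ1=270°, e=1)
step 1 (rotate(1, 90)): joint angles (θ0=270°, θ1=0°, e=1)
step 2 (rotate(1, 90)): joint angles (θ0=270°, θ1=90°, e=1)
step 3 (rotate(1, 90)): joint angles (θ0=270°, θ1=180°, e=1)
uniquely the one of 64 3-step routes that fits.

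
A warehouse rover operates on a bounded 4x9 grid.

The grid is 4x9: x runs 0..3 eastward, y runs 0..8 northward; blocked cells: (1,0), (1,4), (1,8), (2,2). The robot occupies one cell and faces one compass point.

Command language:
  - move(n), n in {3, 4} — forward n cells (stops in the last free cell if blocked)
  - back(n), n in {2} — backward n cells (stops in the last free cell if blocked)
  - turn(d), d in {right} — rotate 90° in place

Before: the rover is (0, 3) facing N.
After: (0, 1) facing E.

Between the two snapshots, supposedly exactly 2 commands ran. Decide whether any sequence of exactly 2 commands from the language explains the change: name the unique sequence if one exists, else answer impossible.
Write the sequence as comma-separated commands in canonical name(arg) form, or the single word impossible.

key: running turn(right) before back(2) would end elsewhere — order is forced
start: (0, 3) facing N
[1] after back(2): (0, 1) facing N
[2] after turn(right): (0, 1) facing E
all 16 alternatives checked — unique.

back(2), turn(right)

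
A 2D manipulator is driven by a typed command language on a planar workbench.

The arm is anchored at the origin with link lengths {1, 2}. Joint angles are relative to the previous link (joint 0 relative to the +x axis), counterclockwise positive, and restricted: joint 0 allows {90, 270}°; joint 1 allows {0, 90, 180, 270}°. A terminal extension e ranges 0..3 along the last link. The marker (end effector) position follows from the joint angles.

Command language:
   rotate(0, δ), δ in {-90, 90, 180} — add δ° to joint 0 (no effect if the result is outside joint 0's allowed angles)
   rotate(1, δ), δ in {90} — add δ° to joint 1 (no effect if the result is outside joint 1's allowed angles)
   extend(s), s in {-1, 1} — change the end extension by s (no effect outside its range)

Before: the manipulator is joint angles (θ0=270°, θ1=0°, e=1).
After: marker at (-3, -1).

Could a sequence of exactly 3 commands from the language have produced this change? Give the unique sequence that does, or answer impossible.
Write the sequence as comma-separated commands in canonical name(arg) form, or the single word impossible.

t0: joint angles (θ0=270°, θ1=0°, e=1)
t=1 rotate(1, 90) ⇒ joint angles (θ0=270°, θ1=90°, e=1)
t=2 rotate(1, 90) ⇒ joint angles (θ0=270°, θ1=180°, e=1)
t=3 rotate(1, 90) ⇒ joint angles (θ0=270°, θ1=270°, e=1)
all 216 alternatives checked — unique.

rotate(1, 90), rotate(1, 90), rotate(1, 90)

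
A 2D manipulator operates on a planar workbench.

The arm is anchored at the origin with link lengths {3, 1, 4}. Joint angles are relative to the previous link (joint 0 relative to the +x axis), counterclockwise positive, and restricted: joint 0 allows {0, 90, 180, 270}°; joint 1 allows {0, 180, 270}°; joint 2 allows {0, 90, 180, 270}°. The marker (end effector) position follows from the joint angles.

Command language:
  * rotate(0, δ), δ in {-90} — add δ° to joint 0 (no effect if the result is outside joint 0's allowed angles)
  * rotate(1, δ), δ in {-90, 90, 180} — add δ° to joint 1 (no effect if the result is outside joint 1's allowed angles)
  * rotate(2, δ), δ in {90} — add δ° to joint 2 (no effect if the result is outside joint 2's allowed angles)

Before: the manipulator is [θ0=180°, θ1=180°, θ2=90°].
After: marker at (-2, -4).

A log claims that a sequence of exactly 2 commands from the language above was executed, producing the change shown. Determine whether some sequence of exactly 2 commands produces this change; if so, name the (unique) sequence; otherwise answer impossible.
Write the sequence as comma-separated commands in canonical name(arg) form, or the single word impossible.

rotate(2, 90), rotate(2, 90)

begin: [θ0=180°, θ1=180°, θ2=90°]
step 1 (rotate(2, 90)): [θ0=180°, θ1=180°, θ2=180°]
step 2 (rotate(2, 90)): [θ0=180°, θ1=180°, θ2=270°]
all 25 alternatives checked — unique.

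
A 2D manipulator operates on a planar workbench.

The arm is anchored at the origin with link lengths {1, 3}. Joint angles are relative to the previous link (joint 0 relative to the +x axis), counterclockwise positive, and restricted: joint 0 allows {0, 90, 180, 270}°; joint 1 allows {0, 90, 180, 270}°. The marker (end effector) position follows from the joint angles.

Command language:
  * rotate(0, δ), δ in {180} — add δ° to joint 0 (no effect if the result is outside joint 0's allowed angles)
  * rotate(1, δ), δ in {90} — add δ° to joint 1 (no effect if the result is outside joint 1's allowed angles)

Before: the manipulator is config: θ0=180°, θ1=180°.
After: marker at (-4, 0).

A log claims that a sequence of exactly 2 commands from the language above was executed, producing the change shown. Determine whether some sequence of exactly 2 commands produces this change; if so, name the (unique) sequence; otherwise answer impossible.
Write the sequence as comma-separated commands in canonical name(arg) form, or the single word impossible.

rotate(1, 90), rotate(1, 90)

begin: config: θ0=180°, θ1=180°
[1] after rotate(1, 90): config: θ0=180°, θ1=270°
[2] after rotate(1, 90): config: θ0=180°, θ1=0°
no rival 2-sequence matches.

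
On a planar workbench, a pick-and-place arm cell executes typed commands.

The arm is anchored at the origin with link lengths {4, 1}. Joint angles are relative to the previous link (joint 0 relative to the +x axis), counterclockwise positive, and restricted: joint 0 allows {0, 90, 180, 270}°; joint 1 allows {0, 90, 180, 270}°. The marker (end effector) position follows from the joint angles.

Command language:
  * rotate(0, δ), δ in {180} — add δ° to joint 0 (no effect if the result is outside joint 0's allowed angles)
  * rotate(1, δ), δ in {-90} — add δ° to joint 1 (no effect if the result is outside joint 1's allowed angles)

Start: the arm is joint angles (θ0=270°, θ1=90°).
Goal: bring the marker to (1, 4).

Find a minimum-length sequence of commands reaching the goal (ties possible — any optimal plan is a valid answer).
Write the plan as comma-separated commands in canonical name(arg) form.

rotate(0, 180), rotate(1, -90), rotate(1, -90)

begin: joint angles (θ0=270°, θ1=90°)
t=1 rotate(0, 180) ⇒ joint angles (θ0=90°, θ1=90°)
t=2 rotate(1, -90) ⇒ joint angles (θ0=90°, θ1=0°)
t=3 rotate(1, -90) ⇒ joint angles (θ0=90°, θ1=270°)
no 2-step plan works, so 3 is optimal.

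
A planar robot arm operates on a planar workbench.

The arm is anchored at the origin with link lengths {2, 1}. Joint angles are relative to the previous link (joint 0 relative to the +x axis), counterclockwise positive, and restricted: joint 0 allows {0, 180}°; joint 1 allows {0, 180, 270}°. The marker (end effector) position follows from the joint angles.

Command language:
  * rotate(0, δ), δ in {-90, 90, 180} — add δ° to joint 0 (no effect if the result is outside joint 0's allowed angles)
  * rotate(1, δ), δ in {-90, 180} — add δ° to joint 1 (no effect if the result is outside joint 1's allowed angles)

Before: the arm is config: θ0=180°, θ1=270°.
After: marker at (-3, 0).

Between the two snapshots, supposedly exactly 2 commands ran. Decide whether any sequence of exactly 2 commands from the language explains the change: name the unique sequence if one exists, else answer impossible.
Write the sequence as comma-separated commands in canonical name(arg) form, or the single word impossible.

key: order matters: swapping rotate(1, -90) and rotate(1, 180) lands elsewhere
begin: config: θ0=180°, θ1=270°
t=1 rotate(1, -90) ⇒ config: θ0=180°, θ1=180°
t=2 rotate(1, 180) ⇒ config: θ0=180°, θ1=0°
all 25 alternatives checked — unique.

rotate(1, -90), rotate(1, 180)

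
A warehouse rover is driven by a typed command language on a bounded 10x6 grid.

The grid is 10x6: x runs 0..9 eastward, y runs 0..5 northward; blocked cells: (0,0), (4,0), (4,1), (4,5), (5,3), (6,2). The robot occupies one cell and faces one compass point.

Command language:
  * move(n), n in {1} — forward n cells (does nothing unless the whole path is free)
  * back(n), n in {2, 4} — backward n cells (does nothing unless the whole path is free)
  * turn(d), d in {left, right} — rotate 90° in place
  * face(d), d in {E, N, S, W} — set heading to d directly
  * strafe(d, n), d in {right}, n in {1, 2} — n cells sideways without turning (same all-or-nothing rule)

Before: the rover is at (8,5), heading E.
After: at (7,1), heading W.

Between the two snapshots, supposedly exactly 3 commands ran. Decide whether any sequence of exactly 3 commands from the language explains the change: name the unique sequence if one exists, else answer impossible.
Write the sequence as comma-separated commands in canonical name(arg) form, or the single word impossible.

impossible

checked all 3-command options: none fits.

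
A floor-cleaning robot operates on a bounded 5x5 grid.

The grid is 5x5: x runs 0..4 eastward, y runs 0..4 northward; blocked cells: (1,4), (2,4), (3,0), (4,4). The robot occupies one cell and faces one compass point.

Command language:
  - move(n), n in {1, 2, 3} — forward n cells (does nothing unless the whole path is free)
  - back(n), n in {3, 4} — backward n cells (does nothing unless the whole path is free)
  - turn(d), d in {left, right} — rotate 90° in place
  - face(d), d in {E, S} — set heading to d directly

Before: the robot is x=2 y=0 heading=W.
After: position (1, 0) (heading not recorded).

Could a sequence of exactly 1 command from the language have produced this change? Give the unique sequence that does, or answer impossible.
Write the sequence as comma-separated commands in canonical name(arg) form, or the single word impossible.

from: x=2 y=0 heading=W
1. move(1) → x=1 y=0 heading=W
uniquely the one of 9 1-step routes that fits.

move(1)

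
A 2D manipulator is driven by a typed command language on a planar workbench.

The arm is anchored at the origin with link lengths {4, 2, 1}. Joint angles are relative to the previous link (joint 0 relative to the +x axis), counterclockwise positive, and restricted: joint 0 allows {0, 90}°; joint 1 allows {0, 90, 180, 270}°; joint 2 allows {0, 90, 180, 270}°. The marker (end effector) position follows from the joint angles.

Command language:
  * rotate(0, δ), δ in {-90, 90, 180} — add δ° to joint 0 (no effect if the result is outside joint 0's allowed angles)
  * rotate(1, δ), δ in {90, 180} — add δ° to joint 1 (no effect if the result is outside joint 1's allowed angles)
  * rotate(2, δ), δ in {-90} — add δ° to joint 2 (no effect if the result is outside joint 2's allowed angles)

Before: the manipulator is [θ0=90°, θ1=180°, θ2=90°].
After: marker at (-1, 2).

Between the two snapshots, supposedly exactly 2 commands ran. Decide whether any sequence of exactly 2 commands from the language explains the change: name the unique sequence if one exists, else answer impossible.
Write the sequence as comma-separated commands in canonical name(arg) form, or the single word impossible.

rotate(2, -90), rotate(2, -90)

initial: [θ0=90°, θ1=180°, θ2=90°]
t=1 rotate(2, -90) ⇒ [θ0=90°, θ1=180°, θ2=0°]
t=2 rotate(2, -90) ⇒ [θ0=90°, θ1=180°, θ2=270°]
uniquely the one of 36 2-step routes that fits.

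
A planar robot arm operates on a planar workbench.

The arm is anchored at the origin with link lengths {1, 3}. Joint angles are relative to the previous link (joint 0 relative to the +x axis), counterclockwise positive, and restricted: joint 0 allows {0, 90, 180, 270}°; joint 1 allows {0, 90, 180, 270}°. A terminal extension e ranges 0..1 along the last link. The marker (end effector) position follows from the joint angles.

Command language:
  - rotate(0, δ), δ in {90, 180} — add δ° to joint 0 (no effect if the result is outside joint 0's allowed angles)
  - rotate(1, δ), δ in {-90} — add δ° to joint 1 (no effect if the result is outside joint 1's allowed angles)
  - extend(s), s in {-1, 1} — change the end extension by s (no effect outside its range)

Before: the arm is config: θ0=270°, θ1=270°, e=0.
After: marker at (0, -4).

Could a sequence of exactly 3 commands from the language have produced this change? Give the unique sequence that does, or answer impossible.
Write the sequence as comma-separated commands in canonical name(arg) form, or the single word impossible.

rotate(1, -90), rotate(1, -90), rotate(1, -90)

start: config: θ0=270°, θ1=270°, e=0
t=1 rotate(1, -90) ⇒ config: θ0=270°, θ1=180°, e=0
t=2 rotate(1, -90) ⇒ config: θ0=270°, θ1=90°, e=0
t=3 rotate(1, -90) ⇒ config: θ0=270°, θ1=0°, e=0
uniquely the one of 125 3-step routes that fits.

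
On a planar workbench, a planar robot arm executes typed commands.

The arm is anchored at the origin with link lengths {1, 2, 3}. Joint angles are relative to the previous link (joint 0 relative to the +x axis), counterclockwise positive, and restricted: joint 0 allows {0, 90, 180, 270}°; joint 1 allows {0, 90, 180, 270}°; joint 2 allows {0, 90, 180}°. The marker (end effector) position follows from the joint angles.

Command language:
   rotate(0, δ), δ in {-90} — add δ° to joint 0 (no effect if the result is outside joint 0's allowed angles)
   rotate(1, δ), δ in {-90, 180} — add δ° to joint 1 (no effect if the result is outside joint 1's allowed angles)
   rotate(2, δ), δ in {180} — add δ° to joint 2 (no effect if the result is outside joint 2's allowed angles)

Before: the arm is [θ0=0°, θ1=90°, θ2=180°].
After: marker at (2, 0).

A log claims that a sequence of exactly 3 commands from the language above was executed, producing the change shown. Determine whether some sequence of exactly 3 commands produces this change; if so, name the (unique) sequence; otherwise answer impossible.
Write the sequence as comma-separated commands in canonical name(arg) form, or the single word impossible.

rotate(1, -90), rotate(1, -90), rotate(1, -90)

from: [θ0=0°, θ1=90°, θ2=180°]
step 1 (rotate(1, -90)): [θ0=0°, θ1=0°, θ2=180°]
step 2 (rotate(1, -90)): [θ0=0°, θ1=270°, θ2=180°]
step 3 (rotate(1, -90)): [θ0=0°, θ1=180°, θ2=180°]
no rival 3-sequence matches.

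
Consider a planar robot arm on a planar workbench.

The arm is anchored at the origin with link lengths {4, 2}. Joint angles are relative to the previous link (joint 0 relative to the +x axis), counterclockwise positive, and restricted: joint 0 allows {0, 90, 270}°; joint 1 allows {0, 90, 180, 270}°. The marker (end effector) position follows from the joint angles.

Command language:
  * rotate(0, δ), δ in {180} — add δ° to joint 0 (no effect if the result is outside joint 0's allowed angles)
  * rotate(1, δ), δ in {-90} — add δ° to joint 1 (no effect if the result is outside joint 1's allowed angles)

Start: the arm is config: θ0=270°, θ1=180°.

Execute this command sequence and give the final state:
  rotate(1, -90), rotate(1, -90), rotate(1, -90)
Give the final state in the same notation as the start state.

from: config: θ0=270°, θ1=180°
t=1 rotate(1, -90) ⇒ config: θ0=270°, θ1=90°
t=2 rotate(1, -90) ⇒ config: θ0=270°, θ1=0°
t=3 rotate(1, -90) ⇒ config: θ0=270°, θ1=270°

config: θ0=270°, θ1=270°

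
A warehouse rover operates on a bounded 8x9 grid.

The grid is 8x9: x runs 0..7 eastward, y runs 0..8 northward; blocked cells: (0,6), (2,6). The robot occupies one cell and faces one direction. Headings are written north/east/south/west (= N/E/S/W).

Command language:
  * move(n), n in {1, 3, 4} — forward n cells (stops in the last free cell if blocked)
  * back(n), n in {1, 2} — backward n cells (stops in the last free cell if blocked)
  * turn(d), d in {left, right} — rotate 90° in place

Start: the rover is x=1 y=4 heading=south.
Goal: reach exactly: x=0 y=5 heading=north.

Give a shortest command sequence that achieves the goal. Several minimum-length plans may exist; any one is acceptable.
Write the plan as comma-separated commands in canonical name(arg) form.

start: x=1 y=4 heading=south
t=1 back(1) ⇒ x=1 y=5 heading=south
t=2 turn(left) ⇒ x=1 y=5 heading=east
t=3 back(1) ⇒ x=0 y=5 heading=east
t=4 turn(left) ⇒ x=0 y=5 heading=north
minimal: 4 command(s), checked below 4.

back(1), turn(left), back(1), turn(left)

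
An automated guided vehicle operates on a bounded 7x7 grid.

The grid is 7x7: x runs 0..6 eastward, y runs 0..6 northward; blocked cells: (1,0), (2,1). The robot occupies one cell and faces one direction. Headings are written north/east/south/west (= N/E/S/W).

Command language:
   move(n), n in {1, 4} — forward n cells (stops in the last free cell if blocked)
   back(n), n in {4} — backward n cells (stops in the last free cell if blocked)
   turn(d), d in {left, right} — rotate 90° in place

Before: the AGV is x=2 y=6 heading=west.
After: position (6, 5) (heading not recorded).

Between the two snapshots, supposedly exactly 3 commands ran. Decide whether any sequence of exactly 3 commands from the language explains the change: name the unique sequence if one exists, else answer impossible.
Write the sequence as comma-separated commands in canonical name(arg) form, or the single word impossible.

back(4), turn(left), move(1)

key: order matters: swapping back(4) and move(1) lands elsewhere
start: x=2 y=6 heading=west
step 1 (back(4)): x=6 y=6 heading=west
step 2 (turn(left)): x=6 y=6 heading=south
step 3 (move(1)): x=6 y=5 heading=south
uniquely the one of 125 3-step routes that fits.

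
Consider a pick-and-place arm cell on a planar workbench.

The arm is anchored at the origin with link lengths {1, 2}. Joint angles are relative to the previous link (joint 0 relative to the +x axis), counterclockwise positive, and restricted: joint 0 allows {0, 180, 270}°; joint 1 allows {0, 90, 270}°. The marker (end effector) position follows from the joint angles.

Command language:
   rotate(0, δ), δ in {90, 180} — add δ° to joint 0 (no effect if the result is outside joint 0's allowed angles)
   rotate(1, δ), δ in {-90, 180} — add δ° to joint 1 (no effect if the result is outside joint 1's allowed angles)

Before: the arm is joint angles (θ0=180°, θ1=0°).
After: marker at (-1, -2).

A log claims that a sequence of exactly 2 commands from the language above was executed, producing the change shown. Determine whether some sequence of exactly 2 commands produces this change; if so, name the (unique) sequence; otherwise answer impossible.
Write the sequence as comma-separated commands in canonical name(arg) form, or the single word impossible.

rotate(1, -90), rotate(1, 180)

key: order matters: swapping rotate(1, -90) and rotate(1, 180) lands elsewhere
begin: joint angles (θ0=180°, θ1=0°)
1. rotate(1, -90) → joint angles (θ0=180°, θ1=270°)
2. rotate(1, 180) → joint angles (θ0=180°, θ1=90°)
no rival 2-sequence matches.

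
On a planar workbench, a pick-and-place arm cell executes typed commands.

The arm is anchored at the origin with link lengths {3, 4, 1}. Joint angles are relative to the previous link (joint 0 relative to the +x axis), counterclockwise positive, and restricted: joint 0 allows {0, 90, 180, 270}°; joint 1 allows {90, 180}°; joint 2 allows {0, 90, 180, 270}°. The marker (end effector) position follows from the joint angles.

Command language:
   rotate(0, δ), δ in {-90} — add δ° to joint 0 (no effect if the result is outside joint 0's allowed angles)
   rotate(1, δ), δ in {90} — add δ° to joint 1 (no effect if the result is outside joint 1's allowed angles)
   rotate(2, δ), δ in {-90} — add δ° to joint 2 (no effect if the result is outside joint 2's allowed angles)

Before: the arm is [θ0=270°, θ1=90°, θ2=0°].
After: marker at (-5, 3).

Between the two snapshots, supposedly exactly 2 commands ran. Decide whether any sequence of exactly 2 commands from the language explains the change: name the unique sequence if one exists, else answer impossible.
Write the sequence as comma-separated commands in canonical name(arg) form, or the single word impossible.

from: [θ0=270°, θ1=90°, θ2=0°]
t=1 rotate(0, -90) ⇒ [θ0=180°, θ1=90°, θ2=0°]
t=2 rotate(0, -90) ⇒ [θ0=90°, θ1=90°, θ2=0°]
all 9 alternatives checked — unique.

rotate(0, -90), rotate(0, -90)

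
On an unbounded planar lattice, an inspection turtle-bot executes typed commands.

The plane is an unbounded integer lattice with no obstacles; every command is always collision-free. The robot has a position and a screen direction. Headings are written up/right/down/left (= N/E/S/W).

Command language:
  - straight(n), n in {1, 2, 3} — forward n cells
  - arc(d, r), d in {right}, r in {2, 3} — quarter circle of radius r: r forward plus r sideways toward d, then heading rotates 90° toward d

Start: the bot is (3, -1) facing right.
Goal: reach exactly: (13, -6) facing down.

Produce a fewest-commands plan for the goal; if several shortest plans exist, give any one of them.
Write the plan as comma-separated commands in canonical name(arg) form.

straight(1), straight(3), straight(3), arc(right, 3), straight(2)

begin: (3, -1) facing right
t=1 straight(1) ⇒ (4, -1) facing right
t=2 straight(3) ⇒ (7, -1) facing right
t=3 straight(3) ⇒ (10, -1) facing right
t=4 arc(right, 3) ⇒ (13, -4) facing down
t=5 straight(2) ⇒ (13, -6) facing down
no 4-step plan works, so 5 is optimal.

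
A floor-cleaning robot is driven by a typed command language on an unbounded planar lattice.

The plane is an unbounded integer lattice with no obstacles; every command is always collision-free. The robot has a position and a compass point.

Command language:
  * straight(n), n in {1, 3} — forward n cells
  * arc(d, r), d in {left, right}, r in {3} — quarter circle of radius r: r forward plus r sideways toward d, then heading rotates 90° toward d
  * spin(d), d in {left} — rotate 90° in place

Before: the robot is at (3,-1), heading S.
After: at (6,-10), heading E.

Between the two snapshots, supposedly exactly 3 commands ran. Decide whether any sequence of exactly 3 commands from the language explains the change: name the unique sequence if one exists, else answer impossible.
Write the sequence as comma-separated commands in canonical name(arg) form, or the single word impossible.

straight(3), straight(3), arc(left, 3)

key: order matters: swapping straight(3) and arc(left, 3) lands elsewhere
start: at (3,-1), heading S
[1] after straight(3): at (3,-4), heading S
[2] after straight(3): at (3,-7), heading S
[3] after arc(left, 3): at (6,-10), heading E
uniquely the one of 125 3-step routes that fits.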